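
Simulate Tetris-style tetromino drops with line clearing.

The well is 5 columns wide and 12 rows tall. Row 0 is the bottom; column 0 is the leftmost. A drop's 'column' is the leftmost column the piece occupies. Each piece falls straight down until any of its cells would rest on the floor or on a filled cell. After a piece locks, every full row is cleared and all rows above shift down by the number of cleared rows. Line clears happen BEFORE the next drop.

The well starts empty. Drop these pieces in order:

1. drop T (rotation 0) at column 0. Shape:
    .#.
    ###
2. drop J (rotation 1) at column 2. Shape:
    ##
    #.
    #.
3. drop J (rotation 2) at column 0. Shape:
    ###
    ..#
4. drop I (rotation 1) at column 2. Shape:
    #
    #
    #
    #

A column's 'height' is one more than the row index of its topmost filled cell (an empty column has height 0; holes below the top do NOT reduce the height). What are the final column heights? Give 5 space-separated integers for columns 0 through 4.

Answer: 6 6 10 4 0

Derivation:
Drop 1: T rot0 at col 0 lands with bottom-row=0; cleared 0 line(s) (total 0); column heights now [1 2 1 0 0], max=2
Drop 2: J rot1 at col 2 lands with bottom-row=1; cleared 0 line(s) (total 0); column heights now [1 2 4 4 0], max=4
Drop 3: J rot2 at col 0 lands with bottom-row=4; cleared 0 line(s) (total 0); column heights now [6 6 6 4 0], max=6
Drop 4: I rot1 at col 2 lands with bottom-row=6; cleared 0 line(s) (total 0); column heights now [6 6 10 4 0], max=10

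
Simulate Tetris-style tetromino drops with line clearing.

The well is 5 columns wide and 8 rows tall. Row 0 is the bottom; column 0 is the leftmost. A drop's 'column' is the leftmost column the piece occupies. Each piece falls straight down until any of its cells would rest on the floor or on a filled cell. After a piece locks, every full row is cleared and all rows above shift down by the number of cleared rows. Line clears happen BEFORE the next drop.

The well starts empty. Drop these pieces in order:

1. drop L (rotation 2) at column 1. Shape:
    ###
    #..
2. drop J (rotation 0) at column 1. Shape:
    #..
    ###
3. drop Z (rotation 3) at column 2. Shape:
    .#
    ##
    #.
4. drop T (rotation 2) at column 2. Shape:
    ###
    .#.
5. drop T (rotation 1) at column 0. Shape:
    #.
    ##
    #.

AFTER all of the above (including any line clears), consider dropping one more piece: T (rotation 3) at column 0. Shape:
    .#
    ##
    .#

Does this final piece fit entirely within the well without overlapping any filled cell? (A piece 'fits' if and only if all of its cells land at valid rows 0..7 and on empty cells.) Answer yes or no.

Answer: yes

Derivation:
Drop 1: L rot2 at col 1 lands with bottom-row=0; cleared 0 line(s) (total 0); column heights now [0 2 2 2 0], max=2
Drop 2: J rot0 at col 1 lands with bottom-row=2; cleared 0 line(s) (total 0); column heights now [0 4 3 3 0], max=4
Drop 3: Z rot3 at col 2 lands with bottom-row=3; cleared 0 line(s) (total 0); column heights now [0 4 5 6 0], max=6
Drop 4: T rot2 at col 2 lands with bottom-row=6; cleared 0 line(s) (total 0); column heights now [0 4 8 8 8], max=8
Drop 5: T rot1 at col 0 lands with bottom-row=3; cleared 0 line(s) (total 0); column heights now [6 5 8 8 8], max=8
Test piece T rot3 at col 0 (width 2): heights before test = [6 5 8 8 8]; fits = True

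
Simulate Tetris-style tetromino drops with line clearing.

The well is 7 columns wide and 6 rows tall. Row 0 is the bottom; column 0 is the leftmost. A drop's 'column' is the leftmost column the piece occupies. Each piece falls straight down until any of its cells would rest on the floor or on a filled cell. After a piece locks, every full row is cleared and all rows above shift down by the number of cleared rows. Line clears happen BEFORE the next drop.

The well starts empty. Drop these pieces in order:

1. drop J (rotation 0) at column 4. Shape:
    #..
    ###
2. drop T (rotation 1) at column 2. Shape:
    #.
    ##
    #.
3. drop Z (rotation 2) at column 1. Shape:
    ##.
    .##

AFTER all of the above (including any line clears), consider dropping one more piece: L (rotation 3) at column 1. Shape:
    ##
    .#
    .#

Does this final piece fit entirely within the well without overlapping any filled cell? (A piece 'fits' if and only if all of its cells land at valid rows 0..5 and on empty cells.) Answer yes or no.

Answer: no

Derivation:
Drop 1: J rot0 at col 4 lands with bottom-row=0; cleared 0 line(s) (total 0); column heights now [0 0 0 0 2 1 1], max=2
Drop 2: T rot1 at col 2 lands with bottom-row=0; cleared 0 line(s) (total 0); column heights now [0 0 3 2 2 1 1], max=3
Drop 3: Z rot2 at col 1 lands with bottom-row=3; cleared 0 line(s) (total 0); column heights now [0 5 5 4 2 1 1], max=5
Test piece L rot3 at col 1 (width 2): heights before test = [0 5 5 4 2 1 1]; fits = False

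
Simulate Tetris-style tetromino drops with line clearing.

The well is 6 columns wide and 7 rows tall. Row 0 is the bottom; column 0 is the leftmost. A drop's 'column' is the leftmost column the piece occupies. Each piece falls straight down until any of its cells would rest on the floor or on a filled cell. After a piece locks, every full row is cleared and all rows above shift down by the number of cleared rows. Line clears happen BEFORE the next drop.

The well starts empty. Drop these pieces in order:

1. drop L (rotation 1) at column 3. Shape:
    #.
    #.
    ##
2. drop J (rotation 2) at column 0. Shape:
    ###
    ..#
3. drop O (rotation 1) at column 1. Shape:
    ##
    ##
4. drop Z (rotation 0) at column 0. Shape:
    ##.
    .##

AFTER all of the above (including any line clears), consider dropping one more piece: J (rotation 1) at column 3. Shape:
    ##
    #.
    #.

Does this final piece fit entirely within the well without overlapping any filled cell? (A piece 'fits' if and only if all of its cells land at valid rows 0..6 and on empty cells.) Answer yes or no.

Drop 1: L rot1 at col 3 lands with bottom-row=0; cleared 0 line(s) (total 0); column heights now [0 0 0 3 1 0], max=3
Drop 2: J rot2 at col 0 lands with bottom-row=0; cleared 0 line(s) (total 0); column heights now [2 2 2 3 1 0], max=3
Drop 3: O rot1 at col 1 lands with bottom-row=2; cleared 0 line(s) (total 0); column heights now [2 4 4 3 1 0], max=4
Drop 4: Z rot0 at col 0 lands with bottom-row=4; cleared 0 line(s) (total 0); column heights now [6 6 5 3 1 0], max=6
Test piece J rot1 at col 3 (width 2): heights before test = [6 6 5 3 1 0]; fits = True

Answer: yes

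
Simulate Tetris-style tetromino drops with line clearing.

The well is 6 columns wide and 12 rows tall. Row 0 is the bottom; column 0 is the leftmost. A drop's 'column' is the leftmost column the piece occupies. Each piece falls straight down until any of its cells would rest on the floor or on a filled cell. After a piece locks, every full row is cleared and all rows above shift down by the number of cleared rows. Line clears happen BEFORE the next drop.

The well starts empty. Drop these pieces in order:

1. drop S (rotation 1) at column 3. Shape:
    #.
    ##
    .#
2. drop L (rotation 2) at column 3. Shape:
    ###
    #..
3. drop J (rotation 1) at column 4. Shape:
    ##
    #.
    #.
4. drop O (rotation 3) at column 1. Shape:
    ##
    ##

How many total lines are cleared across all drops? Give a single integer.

Drop 1: S rot1 at col 3 lands with bottom-row=0; cleared 0 line(s) (total 0); column heights now [0 0 0 3 2 0], max=3
Drop 2: L rot2 at col 3 lands with bottom-row=3; cleared 0 line(s) (total 0); column heights now [0 0 0 5 5 5], max=5
Drop 3: J rot1 at col 4 lands with bottom-row=5; cleared 0 line(s) (total 0); column heights now [0 0 0 5 8 8], max=8
Drop 4: O rot3 at col 1 lands with bottom-row=0; cleared 0 line(s) (total 0); column heights now [0 2 2 5 8 8], max=8

Answer: 0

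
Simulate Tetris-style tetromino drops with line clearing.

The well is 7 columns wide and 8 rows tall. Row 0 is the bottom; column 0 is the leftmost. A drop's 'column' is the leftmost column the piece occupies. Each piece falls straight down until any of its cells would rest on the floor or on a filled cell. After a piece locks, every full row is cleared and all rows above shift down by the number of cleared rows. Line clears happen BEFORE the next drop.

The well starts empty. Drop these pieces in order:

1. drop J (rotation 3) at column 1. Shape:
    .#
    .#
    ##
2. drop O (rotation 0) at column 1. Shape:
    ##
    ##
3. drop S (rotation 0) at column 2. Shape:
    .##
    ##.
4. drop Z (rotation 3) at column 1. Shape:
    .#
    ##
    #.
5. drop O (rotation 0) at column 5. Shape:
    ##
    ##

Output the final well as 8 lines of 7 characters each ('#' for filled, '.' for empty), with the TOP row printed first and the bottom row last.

Drop 1: J rot3 at col 1 lands with bottom-row=0; cleared 0 line(s) (total 0); column heights now [0 1 3 0 0 0 0], max=3
Drop 2: O rot0 at col 1 lands with bottom-row=3; cleared 0 line(s) (total 0); column heights now [0 5 5 0 0 0 0], max=5
Drop 3: S rot0 at col 2 lands with bottom-row=5; cleared 0 line(s) (total 0); column heights now [0 5 6 7 7 0 0], max=7
Drop 4: Z rot3 at col 1 lands with bottom-row=5; cleared 0 line(s) (total 0); column heights now [0 7 8 7 7 0 0], max=8
Drop 5: O rot0 at col 5 lands with bottom-row=0; cleared 0 line(s) (total 0); column heights now [0 7 8 7 7 2 2], max=8

Answer: ..#....
.####..
.###...
.##....
.##....
..#....
..#..##
.##..##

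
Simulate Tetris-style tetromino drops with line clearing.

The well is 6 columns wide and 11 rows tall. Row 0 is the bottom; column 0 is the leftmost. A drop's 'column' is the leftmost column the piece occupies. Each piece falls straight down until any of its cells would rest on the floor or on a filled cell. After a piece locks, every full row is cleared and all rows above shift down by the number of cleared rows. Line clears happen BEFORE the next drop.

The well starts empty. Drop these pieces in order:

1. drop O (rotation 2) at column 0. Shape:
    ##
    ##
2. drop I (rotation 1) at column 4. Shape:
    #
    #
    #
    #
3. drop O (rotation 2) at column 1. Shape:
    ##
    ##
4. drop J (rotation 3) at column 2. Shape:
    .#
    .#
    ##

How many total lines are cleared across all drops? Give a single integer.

Answer: 0

Derivation:
Drop 1: O rot2 at col 0 lands with bottom-row=0; cleared 0 line(s) (total 0); column heights now [2 2 0 0 0 0], max=2
Drop 2: I rot1 at col 4 lands with bottom-row=0; cleared 0 line(s) (total 0); column heights now [2 2 0 0 4 0], max=4
Drop 3: O rot2 at col 1 lands with bottom-row=2; cleared 0 line(s) (total 0); column heights now [2 4 4 0 4 0], max=4
Drop 4: J rot3 at col 2 lands with bottom-row=4; cleared 0 line(s) (total 0); column heights now [2 4 5 7 4 0], max=7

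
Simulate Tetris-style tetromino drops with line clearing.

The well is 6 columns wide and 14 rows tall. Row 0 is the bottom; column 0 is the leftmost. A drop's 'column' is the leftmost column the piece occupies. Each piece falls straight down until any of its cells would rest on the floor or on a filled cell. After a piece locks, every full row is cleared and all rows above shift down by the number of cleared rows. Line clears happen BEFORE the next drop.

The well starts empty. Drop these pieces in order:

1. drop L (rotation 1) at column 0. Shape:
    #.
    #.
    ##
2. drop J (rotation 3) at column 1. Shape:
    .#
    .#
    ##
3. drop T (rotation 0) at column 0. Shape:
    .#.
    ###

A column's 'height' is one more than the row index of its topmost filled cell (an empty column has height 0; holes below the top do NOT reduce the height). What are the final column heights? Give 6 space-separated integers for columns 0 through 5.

Answer: 5 6 5 0 0 0

Derivation:
Drop 1: L rot1 at col 0 lands with bottom-row=0; cleared 0 line(s) (total 0); column heights now [3 1 0 0 0 0], max=3
Drop 2: J rot3 at col 1 lands with bottom-row=1; cleared 0 line(s) (total 0); column heights now [3 2 4 0 0 0], max=4
Drop 3: T rot0 at col 0 lands with bottom-row=4; cleared 0 line(s) (total 0); column heights now [5 6 5 0 0 0], max=6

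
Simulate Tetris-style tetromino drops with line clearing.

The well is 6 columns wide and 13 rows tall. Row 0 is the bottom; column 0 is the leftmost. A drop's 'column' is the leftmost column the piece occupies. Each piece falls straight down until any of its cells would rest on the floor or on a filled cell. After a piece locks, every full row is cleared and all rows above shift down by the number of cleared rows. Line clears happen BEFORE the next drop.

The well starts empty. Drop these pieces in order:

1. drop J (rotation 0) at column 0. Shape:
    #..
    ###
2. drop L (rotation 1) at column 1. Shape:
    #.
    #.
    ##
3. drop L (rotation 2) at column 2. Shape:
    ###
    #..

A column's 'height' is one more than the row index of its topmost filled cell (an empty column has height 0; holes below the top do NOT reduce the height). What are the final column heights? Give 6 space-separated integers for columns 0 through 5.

Drop 1: J rot0 at col 0 lands with bottom-row=0; cleared 0 line(s) (total 0); column heights now [2 1 1 0 0 0], max=2
Drop 2: L rot1 at col 1 lands with bottom-row=1; cleared 0 line(s) (total 0); column heights now [2 4 2 0 0 0], max=4
Drop 3: L rot2 at col 2 lands with bottom-row=2; cleared 0 line(s) (total 0); column heights now [2 4 4 4 4 0], max=4

Answer: 2 4 4 4 4 0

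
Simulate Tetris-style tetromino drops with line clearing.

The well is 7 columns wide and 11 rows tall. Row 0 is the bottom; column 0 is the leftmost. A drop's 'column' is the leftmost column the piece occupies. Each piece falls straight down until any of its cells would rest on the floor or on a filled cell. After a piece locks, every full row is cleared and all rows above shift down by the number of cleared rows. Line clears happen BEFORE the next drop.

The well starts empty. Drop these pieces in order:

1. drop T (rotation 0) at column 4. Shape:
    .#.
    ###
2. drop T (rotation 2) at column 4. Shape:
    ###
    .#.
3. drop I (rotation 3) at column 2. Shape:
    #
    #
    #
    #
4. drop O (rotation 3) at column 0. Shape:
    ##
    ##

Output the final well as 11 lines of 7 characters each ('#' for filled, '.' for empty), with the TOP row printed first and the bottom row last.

Drop 1: T rot0 at col 4 lands with bottom-row=0; cleared 0 line(s) (total 0); column heights now [0 0 0 0 1 2 1], max=2
Drop 2: T rot2 at col 4 lands with bottom-row=2; cleared 0 line(s) (total 0); column heights now [0 0 0 0 4 4 4], max=4
Drop 3: I rot3 at col 2 lands with bottom-row=0; cleared 0 line(s) (total 0); column heights now [0 0 4 0 4 4 4], max=4
Drop 4: O rot3 at col 0 lands with bottom-row=0; cleared 0 line(s) (total 0); column heights now [2 2 4 0 4 4 4], max=4

Answer: .......
.......
.......
.......
.......
.......
.......
..#.###
..#..#.
###..#.
###.###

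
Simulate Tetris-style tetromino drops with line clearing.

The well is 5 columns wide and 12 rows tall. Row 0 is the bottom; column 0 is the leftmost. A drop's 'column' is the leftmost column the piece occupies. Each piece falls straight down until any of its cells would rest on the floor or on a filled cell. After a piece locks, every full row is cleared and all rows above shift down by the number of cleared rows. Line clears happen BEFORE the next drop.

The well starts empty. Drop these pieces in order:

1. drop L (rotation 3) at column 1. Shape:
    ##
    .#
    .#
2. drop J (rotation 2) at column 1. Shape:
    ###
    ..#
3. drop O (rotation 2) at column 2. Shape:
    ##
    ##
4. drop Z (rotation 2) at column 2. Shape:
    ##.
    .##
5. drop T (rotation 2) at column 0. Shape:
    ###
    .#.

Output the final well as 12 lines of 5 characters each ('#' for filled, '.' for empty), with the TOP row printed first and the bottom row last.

Drop 1: L rot3 at col 1 lands with bottom-row=0; cleared 0 line(s) (total 0); column heights now [0 3 3 0 0], max=3
Drop 2: J rot2 at col 1 lands with bottom-row=2; cleared 0 line(s) (total 0); column heights now [0 4 4 4 0], max=4
Drop 3: O rot2 at col 2 lands with bottom-row=4; cleared 0 line(s) (total 0); column heights now [0 4 6 6 0], max=6
Drop 4: Z rot2 at col 2 lands with bottom-row=6; cleared 0 line(s) (total 0); column heights now [0 4 8 8 7], max=8
Drop 5: T rot2 at col 0 lands with bottom-row=7; cleared 0 line(s) (total 0); column heights now [9 9 9 8 7], max=9

Answer: .....
.....
.....
###..
.###.
...##
..##.
..##.
.###.
.###.
..#..
..#..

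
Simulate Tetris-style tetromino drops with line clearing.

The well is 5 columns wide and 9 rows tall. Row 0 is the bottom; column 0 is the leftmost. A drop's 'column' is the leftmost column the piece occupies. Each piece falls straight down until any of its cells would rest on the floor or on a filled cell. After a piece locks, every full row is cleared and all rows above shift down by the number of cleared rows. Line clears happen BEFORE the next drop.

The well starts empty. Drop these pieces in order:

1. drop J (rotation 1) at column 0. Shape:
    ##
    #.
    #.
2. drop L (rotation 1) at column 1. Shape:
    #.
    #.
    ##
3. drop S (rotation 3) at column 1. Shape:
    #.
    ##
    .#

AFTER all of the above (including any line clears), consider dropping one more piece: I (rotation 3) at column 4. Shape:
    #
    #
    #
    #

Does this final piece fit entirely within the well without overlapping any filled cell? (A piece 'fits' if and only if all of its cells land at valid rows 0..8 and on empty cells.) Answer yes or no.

Drop 1: J rot1 at col 0 lands with bottom-row=0; cleared 0 line(s) (total 0); column heights now [3 3 0 0 0], max=3
Drop 2: L rot1 at col 1 lands with bottom-row=3; cleared 0 line(s) (total 0); column heights now [3 6 4 0 0], max=6
Drop 3: S rot3 at col 1 lands with bottom-row=5; cleared 0 line(s) (total 0); column heights now [3 8 7 0 0], max=8
Test piece I rot3 at col 4 (width 1): heights before test = [3 8 7 0 0]; fits = True

Answer: yes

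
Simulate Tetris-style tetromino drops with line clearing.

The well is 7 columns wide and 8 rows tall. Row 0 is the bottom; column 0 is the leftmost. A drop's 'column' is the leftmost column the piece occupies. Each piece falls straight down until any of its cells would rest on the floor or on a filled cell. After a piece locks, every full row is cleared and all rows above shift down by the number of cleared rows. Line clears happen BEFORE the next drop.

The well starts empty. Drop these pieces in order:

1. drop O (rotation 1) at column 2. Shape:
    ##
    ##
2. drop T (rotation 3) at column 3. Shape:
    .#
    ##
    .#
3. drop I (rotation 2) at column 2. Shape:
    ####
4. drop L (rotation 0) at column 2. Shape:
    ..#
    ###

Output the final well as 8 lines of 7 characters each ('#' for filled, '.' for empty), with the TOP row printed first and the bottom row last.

Drop 1: O rot1 at col 2 lands with bottom-row=0; cleared 0 line(s) (total 0); column heights now [0 0 2 2 0 0 0], max=2
Drop 2: T rot3 at col 3 lands with bottom-row=1; cleared 0 line(s) (total 0); column heights now [0 0 2 3 4 0 0], max=4
Drop 3: I rot2 at col 2 lands with bottom-row=4; cleared 0 line(s) (total 0); column heights now [0 0 5 5 5 5 0], max=5
Drop 4: L rot0 at col 2 lands with bottom-row=5; cleared 0 line(s) (total 0); column heights now [0 0 6 6 7 5 0], max=7

Answer: .......
....#..
..###..
..####.
....#..
...##..
..###..
..##...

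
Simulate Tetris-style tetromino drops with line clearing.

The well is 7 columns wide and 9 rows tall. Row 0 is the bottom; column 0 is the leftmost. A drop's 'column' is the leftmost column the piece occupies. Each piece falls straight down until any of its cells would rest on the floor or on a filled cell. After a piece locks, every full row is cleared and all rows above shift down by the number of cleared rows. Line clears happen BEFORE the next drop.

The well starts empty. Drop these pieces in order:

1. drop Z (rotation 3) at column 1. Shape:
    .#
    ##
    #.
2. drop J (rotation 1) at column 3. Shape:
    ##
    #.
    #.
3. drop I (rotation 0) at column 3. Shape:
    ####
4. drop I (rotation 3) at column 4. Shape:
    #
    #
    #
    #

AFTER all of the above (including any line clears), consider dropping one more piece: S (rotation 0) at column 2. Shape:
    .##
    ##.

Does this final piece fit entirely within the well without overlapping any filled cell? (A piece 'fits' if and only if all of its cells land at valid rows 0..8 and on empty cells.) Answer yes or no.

Answer: yes

Derivation:
Drop 1: Z rot3 at col 1 lands with bottom-row=0; cleared 0 line(s) (total 0); column heights now [0 2 3 0 0 0 0], max=3
Drop 2: J rot1 at col 3 lands with bottom-row=0; cleared 0 line(s) (total 0); column heights now [0 2 3 3 3 0 0], max=3
Drop 3: I rot0 at col 3 lands with bottom-row=3; cleared 0 line(s) (total 0); column heights now [0 2 3 4 4 4 4], max=4
Drop 4: I rot3 at col 4 lands with bottom-row=4; cleared 0 line(s) (total 0); column heights now [0 2 3 4 8 4 4], max=8
Test piece S rot0 at col 2 (width 3): heights before test = [0 2 3 4 8 4 4]; fits = True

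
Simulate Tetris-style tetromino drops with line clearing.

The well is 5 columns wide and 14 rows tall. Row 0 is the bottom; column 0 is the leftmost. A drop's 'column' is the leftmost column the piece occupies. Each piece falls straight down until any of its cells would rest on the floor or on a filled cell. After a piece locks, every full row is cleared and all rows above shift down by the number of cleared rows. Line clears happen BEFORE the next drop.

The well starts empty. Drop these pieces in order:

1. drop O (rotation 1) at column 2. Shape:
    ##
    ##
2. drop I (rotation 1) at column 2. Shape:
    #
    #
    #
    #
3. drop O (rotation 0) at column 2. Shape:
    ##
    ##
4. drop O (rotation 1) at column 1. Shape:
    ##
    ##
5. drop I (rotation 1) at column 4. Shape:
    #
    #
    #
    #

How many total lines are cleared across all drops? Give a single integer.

Drop 1: O rot1 at col 2 lands with bottom-row=0; cleared 0 line(s) (total 0); column heights now [0 0 2 2 0], max=2
Drop 2: I rot1 at col 2 lands with bottom-row=2; cleared 0 line(s) (total 0); column heights now [0 0 6 2 0], max=6
Drop 3: O rot0 at col 2 lands with bottom-row=6; cleared 0 line(s) (total 0); column heights now [0 0 8 8 0], max=8
Drop 4: O rot1 at col 1 lands with bottom-row=8; cleared 0 line(s) (total 0); column heights now [0 10 10 8 0], max=10
Drop 5: I rot1 at col 4 lands with bottom-row=0; cleared 0 line(s) (total 0); column heights now [0 10 10 8 4], max=10

Answer: 0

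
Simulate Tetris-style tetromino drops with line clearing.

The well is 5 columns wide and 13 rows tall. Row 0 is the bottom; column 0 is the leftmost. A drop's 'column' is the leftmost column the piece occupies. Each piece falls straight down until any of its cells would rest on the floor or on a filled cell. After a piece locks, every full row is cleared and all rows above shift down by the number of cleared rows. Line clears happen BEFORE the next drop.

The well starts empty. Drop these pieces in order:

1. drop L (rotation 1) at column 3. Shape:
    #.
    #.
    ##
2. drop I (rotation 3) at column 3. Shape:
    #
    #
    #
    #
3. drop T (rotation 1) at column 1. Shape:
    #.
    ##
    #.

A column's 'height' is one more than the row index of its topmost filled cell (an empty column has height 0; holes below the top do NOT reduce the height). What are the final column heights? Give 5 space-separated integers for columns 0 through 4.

Drop 1: L rot1 at col 3 lands with bottom-row=0; cleared 0 line(s) (total 0); column heights now [0 0 0 3 1], max=3
Drop 2: I rot3 at col 3 lands with bottom-row=3; cleared 0 line(s) (total 0); column heights now [0 0 0 7 1], max=7
Drop 3: T rot1 at col 1 lands with bottom-row=0; cleared 0 line(s) (total 0); column heights now [0 3 2 7 1], max=7

Answer: 0 3 2 7 1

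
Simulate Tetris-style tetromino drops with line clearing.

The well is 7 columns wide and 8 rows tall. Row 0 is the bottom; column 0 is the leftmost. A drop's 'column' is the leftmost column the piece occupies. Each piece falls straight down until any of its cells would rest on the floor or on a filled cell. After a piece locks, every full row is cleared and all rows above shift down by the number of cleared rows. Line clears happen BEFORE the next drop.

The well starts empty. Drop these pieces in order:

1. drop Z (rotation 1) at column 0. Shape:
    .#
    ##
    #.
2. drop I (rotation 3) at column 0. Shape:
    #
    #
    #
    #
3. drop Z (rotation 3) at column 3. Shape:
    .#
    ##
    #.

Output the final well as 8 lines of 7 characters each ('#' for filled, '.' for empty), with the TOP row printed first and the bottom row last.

Answer: .......
.......
#......
#......
#......
##..#..
##.##..
#..#...

Derivation:
Drop 1: Z rot1 at col 0 lands with bottom-row=0; cleared 0 line(s) (total 0); column heights now [2 3 0 0 0 0 0], max=3
Drop 2: I rot3 at col 0 lands with bottom-row=2; cleared 0 line(s) (total 0); column heights now [6 3 0 0 0 0 0], max=6
Drop 3: Z rot3 at col 3 lands with bottom-row=0; cleared 0 line(s) (total 0); column heights now [6 3 0 2 3 0 0], max=6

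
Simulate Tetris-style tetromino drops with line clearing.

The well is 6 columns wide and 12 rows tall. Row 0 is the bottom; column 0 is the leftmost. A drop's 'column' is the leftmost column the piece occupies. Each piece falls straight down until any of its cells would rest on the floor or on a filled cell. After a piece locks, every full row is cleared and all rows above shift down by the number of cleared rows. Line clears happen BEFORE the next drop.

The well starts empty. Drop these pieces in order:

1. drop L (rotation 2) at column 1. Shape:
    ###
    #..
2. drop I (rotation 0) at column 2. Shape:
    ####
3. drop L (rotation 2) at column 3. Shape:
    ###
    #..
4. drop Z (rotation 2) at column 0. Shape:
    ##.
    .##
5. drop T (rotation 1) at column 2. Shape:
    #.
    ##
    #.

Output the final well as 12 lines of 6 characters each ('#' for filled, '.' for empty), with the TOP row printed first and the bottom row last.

Drop 1: L rot2 at col 1 lands with bottom-row=0; cleared 0 line(s) (total 0); column heights now [0 2 2 2 0 0], max=2
Drop 2: I rot0 at col 2 lands with bottom-row=2; cleared 0 line(s) (total 0); column heights now [0 2 3 3 3 3], max=3
Drop 3: L rot2 at col 3 lands with bottom-row=3; cleared 0 line(s) (total 0); column heights now [0 2 3 5 5 5], max=5
Drop 4: Z rot2 at col 0 lands with bottom-row=3; cleared 0 line(s) (total 0); column heights now [5 5 4 5 5 5], max=5
Drop 5: T rot1 at col 2 lands with bottom-row=4; cleared 1 line(s) (total 1); column heights now [0 4 6 5 3 3], max=6

Answer: ......
......
......
......
......
......
..#...
..##..
.###..
..####
.###..
.#....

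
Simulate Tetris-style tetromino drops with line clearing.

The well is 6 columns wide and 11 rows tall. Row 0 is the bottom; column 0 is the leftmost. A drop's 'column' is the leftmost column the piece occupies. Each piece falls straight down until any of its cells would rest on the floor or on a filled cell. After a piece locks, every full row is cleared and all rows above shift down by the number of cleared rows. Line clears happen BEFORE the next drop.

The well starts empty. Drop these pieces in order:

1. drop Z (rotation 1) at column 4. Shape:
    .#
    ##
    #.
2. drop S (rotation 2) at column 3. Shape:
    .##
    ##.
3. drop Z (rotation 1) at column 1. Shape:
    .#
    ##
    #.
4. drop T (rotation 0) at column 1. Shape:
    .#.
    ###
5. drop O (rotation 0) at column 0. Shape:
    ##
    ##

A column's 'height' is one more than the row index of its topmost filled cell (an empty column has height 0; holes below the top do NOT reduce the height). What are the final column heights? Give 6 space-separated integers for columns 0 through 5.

Drop 1: Z rot1 at col 4 lands with bottom-row=0; cleared 0 line(s) (total 0); column heights now [0 0 0 0 2 3], max=3
Drop 2: S rot2 at col 3 lands with bottom-row=2; cleared 0 line(s) (total 0); column heights now [0 0 0 3 4 4], max=4
Drop 3: Z rot1 at col 1 lands with bottom-row=0; cleared 0 line(s) (total 0); column heights now [0 2 3 3 4 4], max=4
Drop 4: T rot0 at col 1 lands with bottom-row=3; cleared 0 line(s) (total 0); column heights now [0 4 5 4 4 4], max=5
Drop 5: O rot0 at col 0 lands with bottom-row=4; cleared 0 line(s) (total 0); column heights now [6 6 5 4 4 4], max=6

Answer: 6 6 5 4 4 4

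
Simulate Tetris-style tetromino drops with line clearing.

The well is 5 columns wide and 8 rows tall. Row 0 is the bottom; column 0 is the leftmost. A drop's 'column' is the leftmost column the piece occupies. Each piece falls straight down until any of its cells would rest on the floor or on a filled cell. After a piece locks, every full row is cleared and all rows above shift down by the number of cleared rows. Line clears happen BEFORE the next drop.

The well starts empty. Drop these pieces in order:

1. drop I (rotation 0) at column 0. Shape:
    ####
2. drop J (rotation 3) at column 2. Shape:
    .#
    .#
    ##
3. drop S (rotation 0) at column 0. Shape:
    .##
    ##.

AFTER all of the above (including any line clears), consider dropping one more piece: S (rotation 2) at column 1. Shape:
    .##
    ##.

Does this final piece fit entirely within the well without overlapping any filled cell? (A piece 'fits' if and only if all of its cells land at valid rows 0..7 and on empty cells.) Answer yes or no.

Drop 1: I rot0 at col 0 lands with bottom-row=0; cleared 0 line(s) (total 0); column heights now [1 1 1 1 0], max=1
Drop 2: J rot3 at col 2 lands with bottom-row=1; cleared 0 line(s) (total 0); column heights now [1 1 2 4 0], max=4
Drop 3: S rot0 at col 0 lands with bottom-row=1; cleared 0 line(s) (total 0); column heights now [2 3 3 4 0], max=4
Test piece S rot2 at col 1 (width 3): heights before test = [2 3 3 4 0]; fits = True

Answer: yes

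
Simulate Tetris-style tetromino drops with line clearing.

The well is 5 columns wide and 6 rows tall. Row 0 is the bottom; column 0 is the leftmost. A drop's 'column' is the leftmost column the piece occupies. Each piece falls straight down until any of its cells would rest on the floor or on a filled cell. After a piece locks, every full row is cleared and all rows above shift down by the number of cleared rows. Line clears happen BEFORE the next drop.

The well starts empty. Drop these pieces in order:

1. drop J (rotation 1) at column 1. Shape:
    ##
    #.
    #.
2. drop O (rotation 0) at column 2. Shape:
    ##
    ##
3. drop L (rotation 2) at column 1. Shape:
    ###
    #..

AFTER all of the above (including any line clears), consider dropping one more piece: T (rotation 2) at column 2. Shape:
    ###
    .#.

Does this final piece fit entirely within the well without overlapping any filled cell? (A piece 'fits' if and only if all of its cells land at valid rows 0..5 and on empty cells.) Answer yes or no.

Drop 1: J rot1 at col 1 lands with bottom-row=0; cleared 0 line(s) (total 0); column heights now [0 3 3 0 0], max=3
Drop 2: O rot0 at col 2 lands with bottom-row=3; cleared 0 line(s) (total 0); column heights now [0 3 5 5 0], max=5
Drop 3: L rot2 at col 1 lands with bottom-row=4; cleared 0 line(s) (total 0); column heights now [0 6 6 6 0], max=6
Test piece T rot2 at col 2 (width 3): heights before test = [0 6 6 6 0]; fits = False

Answer: no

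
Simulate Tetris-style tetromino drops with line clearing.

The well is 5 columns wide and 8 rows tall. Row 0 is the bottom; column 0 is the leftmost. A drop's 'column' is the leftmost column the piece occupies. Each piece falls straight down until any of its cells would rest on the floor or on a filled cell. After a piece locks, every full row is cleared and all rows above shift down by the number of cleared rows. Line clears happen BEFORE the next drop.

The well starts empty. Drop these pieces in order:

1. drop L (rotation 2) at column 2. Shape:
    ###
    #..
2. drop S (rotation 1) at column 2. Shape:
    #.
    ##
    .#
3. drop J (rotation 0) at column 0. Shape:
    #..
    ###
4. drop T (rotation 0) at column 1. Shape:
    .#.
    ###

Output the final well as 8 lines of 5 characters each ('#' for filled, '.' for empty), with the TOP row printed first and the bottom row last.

Answer: ..#..
####.
###..
..#..
..##.
...#.
..###
..#..

Derivation:
Drop 1: L rot2 at col 2 lands with bottom-row=0; cleared 0 line(s) (total 0); column heights now [0 0 2 2 2], max=2
Drop 2: S rot1 at col 2 lands with bottom-row=2; cleared 0 line(s) (total 0); column heights now [0 0 5 4 2], max=5
Drop 3: J rot0 at col 0 lands with bottom-row=5; cleared 0 line(s) (total 0); column heights now [7 6 6 4 2], max=7
Drop 4: T rot0 at col 1 lands with bottom-row=6; cleared 0 line(s) (total 0); column heights now [7 7 8 7 2], max=8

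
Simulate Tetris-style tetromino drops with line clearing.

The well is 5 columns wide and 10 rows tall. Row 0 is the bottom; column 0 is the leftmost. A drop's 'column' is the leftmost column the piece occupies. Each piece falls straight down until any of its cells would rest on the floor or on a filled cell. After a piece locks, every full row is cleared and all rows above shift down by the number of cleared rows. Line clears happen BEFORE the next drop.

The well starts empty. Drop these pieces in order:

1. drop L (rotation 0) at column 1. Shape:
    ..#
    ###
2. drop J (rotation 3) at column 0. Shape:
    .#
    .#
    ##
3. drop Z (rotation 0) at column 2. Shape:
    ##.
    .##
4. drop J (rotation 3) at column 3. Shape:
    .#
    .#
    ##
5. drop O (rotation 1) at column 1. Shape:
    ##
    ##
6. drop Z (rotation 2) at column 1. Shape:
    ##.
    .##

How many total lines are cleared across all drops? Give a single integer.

Answer: 0

Derivation:
Drop 1: L rot0 at col 1 lands with bottom-row=0; cleared 0 line(s) (total 0); column heights now [0 1 1 2 0], max=2
Drop 2: J rot3 at col 0 lands with bottom-row=1; cleared 0 line(s) (total 0); column heights now [2 4 1 2 0], max=4
Drop 3: Z rot0 at col 2 lands with bottom-row=2; cleared 0 line(s) (total 0); column heights now [2 4 4 4 3], max=4
Drop 4: J rot3 at col 3 lands with bottom-row=4; cleared 0 line(s) (total 0); column heights now [2 4 4 5 7], max=7
Drop 5: O rot1 at col 1 lands with bottom-row=4; cleared 0 line(s) (total 0); column heights now [2 6 6 5 7], max=7
Drop 6: Z rot2 at col 1 lands with bottom-row=6; cleared 0 line(s) (total 0); column heights now [2 8 8 7 7], max=8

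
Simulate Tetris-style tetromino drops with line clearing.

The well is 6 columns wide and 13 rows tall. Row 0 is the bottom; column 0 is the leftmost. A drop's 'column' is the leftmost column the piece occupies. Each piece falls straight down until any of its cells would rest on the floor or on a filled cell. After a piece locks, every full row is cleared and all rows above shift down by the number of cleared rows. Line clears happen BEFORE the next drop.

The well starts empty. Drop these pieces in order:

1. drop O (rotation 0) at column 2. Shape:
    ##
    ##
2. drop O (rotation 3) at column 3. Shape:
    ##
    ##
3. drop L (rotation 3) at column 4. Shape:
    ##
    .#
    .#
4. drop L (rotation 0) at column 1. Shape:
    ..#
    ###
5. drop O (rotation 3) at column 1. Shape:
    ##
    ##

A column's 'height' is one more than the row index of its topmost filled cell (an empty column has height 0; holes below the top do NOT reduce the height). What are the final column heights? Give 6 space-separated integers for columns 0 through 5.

Answer: 0 7 7 6 5 5

Derivation:
Drop 1: O rot0 at col 2 lands with bottom-row=0; cleared 0 line(s) (total 0); column heights now [0 0 2 2 0 0], max=2
Drop 2: O rot3 at col 3 lands with bottom-row=2; cleared 0 line(s) (total 0); column heights now [0 0 2 4 4 0], max=4
Drop 3: L rot3 at col 4 lands with bottom-row=2; cleared 0 line(s) (total 0); column heights now [0 0 2 4 5 5], max=5
Drop 4: L rot0 at col 1 lands with bottom-row=4; cleared 0 line(s) (total 0); column heights now [0 5 5 6 5 5], max=6
Drop 5: O rot3 at col 1 lands with bottom-row=5; cleared 0 line(s) (total 0); column heights now [0 7 7 6 5 5], max=7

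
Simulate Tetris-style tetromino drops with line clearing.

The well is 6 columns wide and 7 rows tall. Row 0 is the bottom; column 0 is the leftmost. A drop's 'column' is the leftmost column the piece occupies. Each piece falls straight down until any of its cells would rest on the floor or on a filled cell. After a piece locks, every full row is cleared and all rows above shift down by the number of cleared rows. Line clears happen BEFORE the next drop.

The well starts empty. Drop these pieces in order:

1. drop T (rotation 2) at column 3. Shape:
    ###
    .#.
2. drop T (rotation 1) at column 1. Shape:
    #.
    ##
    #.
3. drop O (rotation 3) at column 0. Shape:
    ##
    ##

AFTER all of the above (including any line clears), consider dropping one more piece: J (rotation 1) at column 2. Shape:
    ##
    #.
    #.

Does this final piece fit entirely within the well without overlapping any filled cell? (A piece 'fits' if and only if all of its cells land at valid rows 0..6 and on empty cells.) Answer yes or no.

Drop 1: T rot2 at col 3 lands with bottom-row=0; cleared 0 line(s) (total 0); column heights now [0 0 0 2 2 2], max=2
Drop 2: T rot1 at col 1 lands with bottom-row=0; cleared 0 line(s) (total 0); column heights now [0 3 2 2 2 2], max=3
Drop 3: O rot3 at col 0 lands with bottom-row=3; cleared 0 line(s) (total 0); column heights now [5 5 2 2 2 2], max=5
Test piece J rot1 at col 2 (width 2): heights before test = [5 5 2 2 2 2]; fits = True

Answer: yes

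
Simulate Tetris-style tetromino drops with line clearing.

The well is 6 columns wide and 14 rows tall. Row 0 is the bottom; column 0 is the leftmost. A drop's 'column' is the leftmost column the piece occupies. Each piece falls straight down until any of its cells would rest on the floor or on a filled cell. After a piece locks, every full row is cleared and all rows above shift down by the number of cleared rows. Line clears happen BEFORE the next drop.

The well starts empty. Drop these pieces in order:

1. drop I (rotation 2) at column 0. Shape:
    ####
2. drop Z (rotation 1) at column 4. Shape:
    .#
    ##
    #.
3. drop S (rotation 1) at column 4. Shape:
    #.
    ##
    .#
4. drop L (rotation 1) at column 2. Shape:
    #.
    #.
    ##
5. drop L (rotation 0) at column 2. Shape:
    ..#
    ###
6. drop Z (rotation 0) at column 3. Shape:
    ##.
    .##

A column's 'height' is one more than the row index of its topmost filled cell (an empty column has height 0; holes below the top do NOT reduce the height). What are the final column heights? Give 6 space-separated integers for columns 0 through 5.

Drop 1: I rot2 at col 0 lands with bottom-row=0; cleared 0 line(s) (total 0); column heights now [1 1 1 1 0 0], max=1
Drop 2: Z rot1 at col 4 lands with bottom-row=0; cleared 0 line(s) (total 0); column heights now [1 1 1 1 2 3], max=3
Drop 3: S rot1 at col 4 lands with bottom-row=3; cleared 0 line(s) (total 0); column heights now [1 1 1 1 6 5], max=6
Drop 4: L rot1 at col 2 lands with bottom-row=1; cleared 0 line(s) (total 0); column heights now [1 1 4 2 6 5], max=6
Drop 5: L rot0 at col 2 lands with bottom-row=6; cleared 0 line(s) (total 0); column heights now [1 1 7 7 8 5], max=8
Drop 6: Z rot0 at col 3 lands with bottom-row=8; cleared 0 line(s) (total 0); column heights now [1 1 7 10 10 9], max=10

Answer: 1 1 7 10 10 9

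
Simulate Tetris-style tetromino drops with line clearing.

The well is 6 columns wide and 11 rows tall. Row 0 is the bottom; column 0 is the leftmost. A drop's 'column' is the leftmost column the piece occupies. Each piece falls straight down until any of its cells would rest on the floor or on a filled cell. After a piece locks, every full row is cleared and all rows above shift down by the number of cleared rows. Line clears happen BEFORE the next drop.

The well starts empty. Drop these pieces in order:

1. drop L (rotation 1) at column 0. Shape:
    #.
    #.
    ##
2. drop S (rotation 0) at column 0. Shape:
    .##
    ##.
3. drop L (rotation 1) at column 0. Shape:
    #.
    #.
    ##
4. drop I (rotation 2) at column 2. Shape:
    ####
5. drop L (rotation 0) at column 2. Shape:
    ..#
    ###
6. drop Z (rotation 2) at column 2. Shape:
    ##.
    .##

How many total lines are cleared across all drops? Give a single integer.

Answer: 1

Derivation:
Drop 1: L rot1 at col 0 lands with bottom-row=0; cleared 0 line(s) (total 0); column heights now [3 1 0 0 0 0], max=3
Drop 2: S rot0 at col 0 lands with bottom-row=3; cleared 0 line(s) (total 0); column heights now [4 5 5 0 0 0], max=5
Drop 3: L rot1 at col 0 lands with bottom-row=5; cleared 0 line(s) (total 0); column heights now [8 6 5 0 0 0], max=8
Drop 4: I rot2 at col 2 lands with bottom-row=5; cleared 1 line(s) (total 1); column heights now [7 5 5 0 0 0], max=7
Drop 5: L rot0 at col 2 lands with bottom-row=5; cleared 0 line(s) (total 1); column heights now [7 5 6 6 7 0], max=7
Drop 6: Z rot2 at col 2 lands with bottom-row=7; cleared 0 line(s) (total 1); column heights now [7 5 9 9 8 0], max=9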